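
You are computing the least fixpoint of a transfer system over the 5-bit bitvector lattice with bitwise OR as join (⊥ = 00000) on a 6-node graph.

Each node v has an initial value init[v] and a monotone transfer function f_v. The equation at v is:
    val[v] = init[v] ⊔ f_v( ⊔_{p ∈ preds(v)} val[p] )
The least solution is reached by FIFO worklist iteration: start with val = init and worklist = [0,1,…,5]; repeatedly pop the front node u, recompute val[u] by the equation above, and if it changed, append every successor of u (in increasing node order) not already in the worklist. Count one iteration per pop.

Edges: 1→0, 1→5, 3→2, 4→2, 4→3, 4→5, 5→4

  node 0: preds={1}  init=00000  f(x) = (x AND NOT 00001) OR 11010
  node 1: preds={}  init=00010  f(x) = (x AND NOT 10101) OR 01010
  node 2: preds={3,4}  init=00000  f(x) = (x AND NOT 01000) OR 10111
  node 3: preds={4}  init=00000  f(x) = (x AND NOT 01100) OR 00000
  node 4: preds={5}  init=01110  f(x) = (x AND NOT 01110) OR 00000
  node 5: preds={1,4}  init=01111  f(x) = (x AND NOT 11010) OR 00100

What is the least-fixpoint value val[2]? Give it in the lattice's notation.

Worklist (10 pops):
  #1 pop 0: in=00010 → 11010 (was 00000); enqueue []
  #2 pop 1: in=00000 → 01010 (was 00010); enqueue [0]
  #3 pop 2: in=01110 → 10111 (was 00000); enqueue []
  #4 pop 3: in=01110 → 00010 (was 00000); enqueue [2]
  #5 pop 4: in=01111 → 01111 (was 01110); enqueue [3]
  #6 pop 5: in=01111 → 01111 (no change)
  #7 pop 0: in=01010 → 11010 (no change)
  #8 pop 2: in=01111 → 10111 (no change)
  #9 pop 3: in=01111 → 00011 (was 00010); enqueue [2]
  #10 pop 2: in=01111 → 10111 (no change)

Fixpoint:
  val[0] = 11010
  val[1] = 01010
  val[2] = 10111
  val[3] = 00011
  val[4] = 01111
  val[5] = 01111

10111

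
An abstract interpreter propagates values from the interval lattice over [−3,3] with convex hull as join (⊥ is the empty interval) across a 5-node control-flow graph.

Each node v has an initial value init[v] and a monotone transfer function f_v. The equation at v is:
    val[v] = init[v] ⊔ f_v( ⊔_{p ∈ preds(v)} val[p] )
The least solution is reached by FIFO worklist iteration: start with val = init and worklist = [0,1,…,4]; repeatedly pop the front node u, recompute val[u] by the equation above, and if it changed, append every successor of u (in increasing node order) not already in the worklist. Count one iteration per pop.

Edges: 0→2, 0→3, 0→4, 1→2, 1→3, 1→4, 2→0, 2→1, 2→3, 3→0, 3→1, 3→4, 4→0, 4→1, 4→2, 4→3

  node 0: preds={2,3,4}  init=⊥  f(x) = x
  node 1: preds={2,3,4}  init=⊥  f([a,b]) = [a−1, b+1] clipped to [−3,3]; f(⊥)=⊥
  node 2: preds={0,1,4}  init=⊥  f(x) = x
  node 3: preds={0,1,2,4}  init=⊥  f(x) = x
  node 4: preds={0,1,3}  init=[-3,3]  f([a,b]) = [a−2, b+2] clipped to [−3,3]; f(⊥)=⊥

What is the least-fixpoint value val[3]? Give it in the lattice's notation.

[-3,3]

Iteration log — 7 steps:
  step 1. node 0  ⊔preds=[-3,3]  new=[-3,3]  old=⊥  +wl: 
  step 2. node 1  ⊔preds=[-3,3]  new=[-3,3]  old=⊥  +wl: 
  step 3. node 2  ⊔preds=[-3,3]  new=[-3,3]  old=⊥  +wl: 0,1
  step 4. node 3  ⊔preds=[-3,3]  new=[-3,3]  old=⊥  +wl: 
  step 5. node 4  ⊔preds=[-3,3]  new=[-3,3]  stable
  step 6. node 0  ⊔preds=[-3,3]  new=[-3,3]  stable
  step 7. node 1  ⊔preds=[-3,3]  new=[-3,3]  stable

Least fixpoint reached:
  node 0: [-3,3]
  node 1: [-3,3]
  node 2: [-3,3]
  node 3: [-3,3]
  node 4: [-3,3]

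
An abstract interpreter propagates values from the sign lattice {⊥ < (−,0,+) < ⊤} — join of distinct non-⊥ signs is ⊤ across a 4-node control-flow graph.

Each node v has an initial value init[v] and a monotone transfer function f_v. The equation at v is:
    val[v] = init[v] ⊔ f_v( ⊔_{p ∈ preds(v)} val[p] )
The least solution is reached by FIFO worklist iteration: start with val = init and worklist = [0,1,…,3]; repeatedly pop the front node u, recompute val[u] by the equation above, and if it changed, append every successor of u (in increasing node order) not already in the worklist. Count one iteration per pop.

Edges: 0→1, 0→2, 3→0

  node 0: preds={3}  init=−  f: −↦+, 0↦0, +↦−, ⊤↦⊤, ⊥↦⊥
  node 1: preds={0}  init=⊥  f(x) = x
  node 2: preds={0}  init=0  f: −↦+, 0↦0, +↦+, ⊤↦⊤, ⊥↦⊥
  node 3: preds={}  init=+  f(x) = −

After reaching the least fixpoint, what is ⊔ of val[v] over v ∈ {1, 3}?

Iteration log — 7 steps:
  step 1. node 0  ⊔preds=+  new=−  stable
  step 2. node 1  ⊔preds=−  new=−  old=⊥  +wl: 
  step 3. node 2  ⊔preds=−  new=⊤  old=0  +wl: 
  step 4. node 3  ⊔preds=⊥  new=⊤  old=+  +wl: 0
  step 5. node 0  ⊔preds=⊤  new=⊤  old=−  +wl: 1,2
  step 6. node 1  ⊔preds=⊤  new=⊤  old=−  +wl: 
  step 7. node 2  ⊔preds=⊤  new=⊤  stable

Least fixpoint reached:
  node 0: ⊤
  node 1: ⊤
  node 2: ⊤
  node 3: ⊤

⊤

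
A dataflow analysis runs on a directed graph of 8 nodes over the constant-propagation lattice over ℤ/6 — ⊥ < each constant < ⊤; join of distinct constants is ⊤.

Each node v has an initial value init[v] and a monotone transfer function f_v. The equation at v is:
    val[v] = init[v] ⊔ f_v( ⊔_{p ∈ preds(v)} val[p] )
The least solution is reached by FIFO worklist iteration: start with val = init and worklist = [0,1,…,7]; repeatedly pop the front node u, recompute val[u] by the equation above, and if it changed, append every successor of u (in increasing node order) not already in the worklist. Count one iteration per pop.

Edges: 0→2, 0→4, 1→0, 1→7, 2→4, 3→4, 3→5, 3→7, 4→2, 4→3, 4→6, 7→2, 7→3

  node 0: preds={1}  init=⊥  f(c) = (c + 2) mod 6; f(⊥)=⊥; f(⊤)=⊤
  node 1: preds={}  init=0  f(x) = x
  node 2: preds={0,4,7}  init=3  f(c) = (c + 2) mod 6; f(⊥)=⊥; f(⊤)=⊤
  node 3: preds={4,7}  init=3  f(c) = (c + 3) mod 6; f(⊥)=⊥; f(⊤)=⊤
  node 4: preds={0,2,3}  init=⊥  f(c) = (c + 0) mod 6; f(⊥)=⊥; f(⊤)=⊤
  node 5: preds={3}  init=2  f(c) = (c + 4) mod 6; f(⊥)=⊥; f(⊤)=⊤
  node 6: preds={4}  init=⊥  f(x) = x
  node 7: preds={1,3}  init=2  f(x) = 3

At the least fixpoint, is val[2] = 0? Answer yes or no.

no

Worklist (10 pops):
  #1 pop 0: in=0 → 2 (was ⊥); enqueue []
  #2 pop 1: in=⊥ → 0 (no change)
  #3 pop 2: in=2 → ⊤ (was 3); enqueue []
  #4 pop 3: in=2 → ⊤ (was 3); enqueue []
  #5 pop 4: in=⊤ → ⊤ (was ⊥); enqueue [2,3]
  #6 pop 5: in=⊤ → ⊤ (was 2); enqueue []
  #7 pop 6: in=⊤ → ⊤ (was ⊥); enqueue []
  #8 pop 7: in=⊤ → ⊤ (was 2); enqueue []
  #9 pop 2: in=⊤ → ⊤ (no change)
  #10 pop 3: in=⊤ → ⊤ (no change)

Fixpoint:
  val[0] = 2
  val[1] = 0
  val[2] = ⊤
  val[3] = ⊤
  val[4] = ⊤
  val[5] = ⊤
  val[6] = ⊤
  val[7] = ⊤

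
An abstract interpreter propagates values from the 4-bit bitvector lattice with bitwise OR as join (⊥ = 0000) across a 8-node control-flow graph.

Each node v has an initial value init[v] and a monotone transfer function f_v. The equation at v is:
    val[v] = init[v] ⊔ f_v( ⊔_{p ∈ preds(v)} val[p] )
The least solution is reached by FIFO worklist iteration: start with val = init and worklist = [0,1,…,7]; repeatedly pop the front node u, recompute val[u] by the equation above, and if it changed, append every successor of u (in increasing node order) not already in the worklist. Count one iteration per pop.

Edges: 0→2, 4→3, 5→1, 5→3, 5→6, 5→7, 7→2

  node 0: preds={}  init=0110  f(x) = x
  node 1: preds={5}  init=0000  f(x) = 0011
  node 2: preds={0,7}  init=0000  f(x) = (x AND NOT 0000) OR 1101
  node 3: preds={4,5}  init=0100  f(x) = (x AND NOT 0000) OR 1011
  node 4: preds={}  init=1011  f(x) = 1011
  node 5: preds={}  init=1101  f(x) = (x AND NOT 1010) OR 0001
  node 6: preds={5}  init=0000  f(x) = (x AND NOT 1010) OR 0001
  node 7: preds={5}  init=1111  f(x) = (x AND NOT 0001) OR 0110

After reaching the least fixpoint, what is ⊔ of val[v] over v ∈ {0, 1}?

Trace (8 dequeues):
  [1] u=0 | in 0000 | out 0110 | ==
  [2] u=1 | in 1101 | out 0011 | prev 0000 | push {}
  [3] u=2 | in 1111 | out 1111 | prev 0000 | push {}
  [4] u=3 | in 1111 | out 1111 | prev 0100 | push {}
  [5] u=4 | in 0000 | out 1011 | ==
  [6] u=5 | in 0000 | out 1101 | ==
  [7] u=6 | in 1101 | out 0101 | prev 0000 | push {}
  [8] u=7 | in 1101 | out 1111 | ==

Converged values:
  [0] 0110
  [1] 0011
  [2] 1111
  [3] 1111
  [4] 1011
  [5] 1101
  [6] 0101
  [7] 1111

0111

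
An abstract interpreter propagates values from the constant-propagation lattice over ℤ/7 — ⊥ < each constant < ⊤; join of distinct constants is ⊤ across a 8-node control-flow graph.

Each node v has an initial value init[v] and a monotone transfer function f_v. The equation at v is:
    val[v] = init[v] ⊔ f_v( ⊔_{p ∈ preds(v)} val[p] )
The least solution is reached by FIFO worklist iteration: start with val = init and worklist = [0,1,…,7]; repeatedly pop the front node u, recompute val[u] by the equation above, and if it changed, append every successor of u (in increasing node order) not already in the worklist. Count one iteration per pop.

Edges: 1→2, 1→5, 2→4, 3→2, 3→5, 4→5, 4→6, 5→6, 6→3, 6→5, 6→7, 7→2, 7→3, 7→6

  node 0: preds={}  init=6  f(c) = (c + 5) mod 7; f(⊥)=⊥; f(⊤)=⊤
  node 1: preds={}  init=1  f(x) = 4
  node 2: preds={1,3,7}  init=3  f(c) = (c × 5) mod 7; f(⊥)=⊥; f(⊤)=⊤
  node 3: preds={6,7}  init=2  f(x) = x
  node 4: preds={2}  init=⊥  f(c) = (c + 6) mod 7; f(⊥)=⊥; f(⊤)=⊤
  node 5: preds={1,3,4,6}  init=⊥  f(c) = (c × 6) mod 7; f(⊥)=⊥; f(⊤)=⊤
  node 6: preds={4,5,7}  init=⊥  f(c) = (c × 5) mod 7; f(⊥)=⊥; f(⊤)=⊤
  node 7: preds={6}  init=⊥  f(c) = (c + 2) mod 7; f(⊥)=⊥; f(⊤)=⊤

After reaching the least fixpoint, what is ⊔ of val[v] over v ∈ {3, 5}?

Worklist (12 pops):
  #1 pop 0: in=⊥ → 6 (no change)
  #2 pop 1: in=⊥ → ⊤ (was 1); enqueue []
  #3 pop 2: in=⊤ → ⊤ (was 3); enqueue []
  #4 pop 3: in=⊥ → 2 (no change)
  #5 pop 4: in=⊤ → ⊤ (was ⊥); enqueue []
  #6 pop 5: in=⊤ → ⊤ (was ⊥); enqueue []
  #7 pop 6: in=⊤ → ⊤ (was ⊥); enqueue [3,5]
  #8 pop 7: in=⊤ → ⊤ (was ⊥); enqueue [2,6]
  #9 pop 3: in=⊤ → ⊤ (was 2); enqueue []
  #10 pop 5: in=⊤ → ⊤ (no change)
  #11 pop 2: in=⊤ → ⊤ (no change)
  #12 pop 6: in=⊤ → ⊤ (no change)

Fixpoint:
  val[0] = 6
  val[1] = ⊤
  val[2] = ⊤
  val[3] = ⊤
  val[4] = ⊤
  val[5] = ⊤
  val[6] = ⊤
  val[7] = ⊤

⊤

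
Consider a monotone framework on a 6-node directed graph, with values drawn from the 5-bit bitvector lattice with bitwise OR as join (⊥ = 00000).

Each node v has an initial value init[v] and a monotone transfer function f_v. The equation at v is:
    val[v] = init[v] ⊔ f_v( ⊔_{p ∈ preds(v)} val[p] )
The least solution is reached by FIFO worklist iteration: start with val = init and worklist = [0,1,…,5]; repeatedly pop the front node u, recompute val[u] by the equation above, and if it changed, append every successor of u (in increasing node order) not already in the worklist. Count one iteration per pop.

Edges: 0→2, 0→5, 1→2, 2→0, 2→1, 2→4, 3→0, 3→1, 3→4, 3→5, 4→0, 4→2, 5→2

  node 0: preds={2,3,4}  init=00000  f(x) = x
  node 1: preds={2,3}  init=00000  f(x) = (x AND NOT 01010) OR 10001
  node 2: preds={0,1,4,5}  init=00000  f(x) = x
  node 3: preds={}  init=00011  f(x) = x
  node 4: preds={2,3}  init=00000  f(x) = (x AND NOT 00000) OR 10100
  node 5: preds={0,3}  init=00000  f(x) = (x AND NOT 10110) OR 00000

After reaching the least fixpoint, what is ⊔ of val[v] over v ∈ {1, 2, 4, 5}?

Iteration log — 14 steps:
  step 1. node 0  ⊔preds=00011  new=00011  old=00000  +wl: 
  step 2. node 1  ⊔preds=00011  new=10001  old=00000  +wl: 
  step 3. node 2  ⊔preds=10011  new=10011  old=00000  +wl: 0,1
  step 4. node 3  ⊔preds=00000  new=00011  stable
  step 5. node 4  ⊔preds=10011  new=10111  old=00000  +wl: 2
  step 6. node 5  ⊔preds=00011  new=00001  old=00000  +wl: 
  step 7. node 0  ⊔preds=10111  new=10111  old=00011  +wl: 5
  step 8. node 1  ⊔preds=10011  new=10001  stable
  step 9. node 2  ⊔preds=10111  new=10111  old=10011  +wl: 0,1,4
  step 10. node 5  ⊔preds=10111  new=00001  stable
  step 11. node 0  ⊔preds=10111  new=10111  stable
  step 12. node 1  ⊔preds=10111  new=10101  old=10001  +wl: 2
  step 13. node 4  ⊔preds=10111  new=10111  stable
  step 14. node 2  ⊔preds=10111  new=10111  stable

Least fixpoint reached:
  node 0: 10111
  node 1: 10101
  node 2: 10111
  node 3: 00011
  node 4: 10111
  node 5: 00001

10111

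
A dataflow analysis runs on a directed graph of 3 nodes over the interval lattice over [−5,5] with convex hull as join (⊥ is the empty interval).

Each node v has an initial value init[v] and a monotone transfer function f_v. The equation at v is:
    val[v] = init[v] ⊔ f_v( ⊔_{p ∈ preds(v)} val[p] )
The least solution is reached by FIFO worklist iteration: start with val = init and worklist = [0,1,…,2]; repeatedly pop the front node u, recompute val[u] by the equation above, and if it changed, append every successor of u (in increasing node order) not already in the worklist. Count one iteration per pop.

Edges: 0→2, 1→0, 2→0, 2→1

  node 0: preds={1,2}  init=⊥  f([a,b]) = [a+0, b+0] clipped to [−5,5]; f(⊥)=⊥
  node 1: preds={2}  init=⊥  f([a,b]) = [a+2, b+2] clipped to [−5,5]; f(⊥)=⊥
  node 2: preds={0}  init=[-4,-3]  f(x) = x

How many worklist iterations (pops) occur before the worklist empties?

Trace (19 dequeues):
  [1] u=0 | in [-4,-3] | out [-4,-3] | prev ⊥ | push {}
  [2] u=1 | in [-4,-3] | out [-2,-1] | prev ⊥ | push {0}
  [3] u=2 | in [-4,-3] | out [-4,-3] | ==
  [4] u=0 | in [-4,-1] | out [-4,-1] | prev [-4,-3] | push {2}
  [5] u=2 | in [-4,-1] | out [-4,-1] | prev [-4,-3] | push {0,1}
  [6] u=0 | in [-4,-1] | out [-4,-1] | ==
  [7] u=1 | in [-4,-1] | out [-2,1] | prev [-2,-1] | push {0}
  [8] u=0 | in [-4,1] | out [-4,1] | prev [-4,-1] | push {2}
  [9] u=2 | in [-4,1] | out [-4,1] | prev [-4,-1] | push {0,1}
  [10] u=0 | in [-4,1] | out [-4,1] | ==
  [11] u=1 | in [-4,1] | out [-2,3] | prev [-2,1] | push {0}
  [12] u=0 | in [-4,3] | out [-4,3] | prev [-4,1] | push {2}
  [13] u=2 | in [-4,3] | out [-4,3] | prev [-4,1] | push {0,1}
  [14] u=0 | in [-4,3] | out [-4,3] | ==
  [15] u=1 | in [-4,3] | out [-2,5] | prev [-2,3] | push {0}
  [16] u=0 | in [-4,5] | out [-4,5] | prev [-4,3] | push {2}
  [17] u=2 | in [-4,5] | out [-4,5] | prev [-4,3] | push {0,1}
  [18] u=0 | in [-4,5] | out [-4,5] | ==
  [19] u=1 | in [-4,5] | out [-2,5] | ==

Converged values:
  [0] [-4,5]
  [1] [-2,5]
  [2] [-4,5]

19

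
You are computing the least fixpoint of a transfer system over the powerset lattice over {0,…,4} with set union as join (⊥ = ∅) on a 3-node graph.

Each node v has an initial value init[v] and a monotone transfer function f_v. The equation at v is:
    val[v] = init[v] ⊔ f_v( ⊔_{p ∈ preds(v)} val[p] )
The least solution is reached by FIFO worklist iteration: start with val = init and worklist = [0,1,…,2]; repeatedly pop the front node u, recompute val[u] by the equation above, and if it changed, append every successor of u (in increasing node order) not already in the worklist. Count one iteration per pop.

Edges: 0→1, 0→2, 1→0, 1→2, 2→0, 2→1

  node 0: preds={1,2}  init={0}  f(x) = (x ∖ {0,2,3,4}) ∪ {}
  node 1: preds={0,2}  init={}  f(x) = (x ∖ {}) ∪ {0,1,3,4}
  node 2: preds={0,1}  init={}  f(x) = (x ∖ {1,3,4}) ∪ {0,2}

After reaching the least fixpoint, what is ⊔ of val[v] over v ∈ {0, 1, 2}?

Iteration log — 7 steps:
  step 1. node 0  ⊔preds={}  new={0}  stable
  step 2. node 1  ⊔preds={0}  new={0,1,3,4}  old={}  +wl: 0
  step 3. node 2  ⊔preds={0,1,3,4}  new={0,2}  old={}  +wl: 1
  step 4. node 0  ⊔preds={0,1,2,3,4}  new={0,1}  old={0}  +wl: 2
  step 5. node 1  ⊔preds={0,1,2}  new={0,1,2,3,4}  old={0,1,3,4}  +wl: 0
  step 6. node 2  ⊔preds={0,1,2,3,4}  new={0,2}  stable
  step 7. node 0  ⊔preds={0,1,2,3,4}  new={0,1}  stable

Least fixpoint reached:
  node 0: {0,1}
  node 1: {0,1,2,3,4}
  node 2: {0,2}

{0,1,2,3,4}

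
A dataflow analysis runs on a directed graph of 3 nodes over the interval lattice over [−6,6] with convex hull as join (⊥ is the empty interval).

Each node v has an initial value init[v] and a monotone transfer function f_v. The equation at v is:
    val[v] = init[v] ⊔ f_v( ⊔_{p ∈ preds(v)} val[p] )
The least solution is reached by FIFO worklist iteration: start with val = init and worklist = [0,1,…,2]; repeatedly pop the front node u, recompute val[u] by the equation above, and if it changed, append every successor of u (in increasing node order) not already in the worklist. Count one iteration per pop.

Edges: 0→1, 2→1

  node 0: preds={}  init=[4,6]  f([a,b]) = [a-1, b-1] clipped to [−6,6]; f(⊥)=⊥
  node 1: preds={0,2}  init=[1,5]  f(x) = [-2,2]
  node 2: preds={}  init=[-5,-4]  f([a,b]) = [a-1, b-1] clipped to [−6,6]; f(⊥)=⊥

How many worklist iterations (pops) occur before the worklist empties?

3

Trace (3 dequeues):
  [1] u=0 | in ⊥ | out [4,6] | ==
  [2] u=1 | in [-5,6] | out [-2,5] | prev [1,5] | push {}
  [3] u=2 | in ⊥ | out [-5,-4] | ==

Converged values:
  [0] [4,6]
  [1] [-2,5]
  [2] [-5,-4]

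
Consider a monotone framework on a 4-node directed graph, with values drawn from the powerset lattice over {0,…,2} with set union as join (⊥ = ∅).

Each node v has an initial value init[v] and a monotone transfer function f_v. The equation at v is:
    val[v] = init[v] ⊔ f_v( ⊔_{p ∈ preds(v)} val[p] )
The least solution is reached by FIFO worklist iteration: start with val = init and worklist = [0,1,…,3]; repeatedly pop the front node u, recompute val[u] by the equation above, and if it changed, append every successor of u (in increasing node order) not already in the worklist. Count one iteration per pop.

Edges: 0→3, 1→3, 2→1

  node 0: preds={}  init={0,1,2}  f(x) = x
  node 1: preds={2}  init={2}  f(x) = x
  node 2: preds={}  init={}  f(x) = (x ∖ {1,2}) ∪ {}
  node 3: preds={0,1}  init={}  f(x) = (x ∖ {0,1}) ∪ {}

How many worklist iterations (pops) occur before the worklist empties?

4

Worklist (4 pops):
  #1 pop 0: in={} → {0,1,2} (no change)
  #2 pop 1: in={} → {2} (no change)
  #3 pop 2: in={} → {} (no change)
  #4 pop 3: in={0,1,2} → {2} (was {}); enqueue []

Fixpoint:
  val[0] = {0,1,2}
  val[1] = {2}
  val[2] = {}
  val[3] = {2}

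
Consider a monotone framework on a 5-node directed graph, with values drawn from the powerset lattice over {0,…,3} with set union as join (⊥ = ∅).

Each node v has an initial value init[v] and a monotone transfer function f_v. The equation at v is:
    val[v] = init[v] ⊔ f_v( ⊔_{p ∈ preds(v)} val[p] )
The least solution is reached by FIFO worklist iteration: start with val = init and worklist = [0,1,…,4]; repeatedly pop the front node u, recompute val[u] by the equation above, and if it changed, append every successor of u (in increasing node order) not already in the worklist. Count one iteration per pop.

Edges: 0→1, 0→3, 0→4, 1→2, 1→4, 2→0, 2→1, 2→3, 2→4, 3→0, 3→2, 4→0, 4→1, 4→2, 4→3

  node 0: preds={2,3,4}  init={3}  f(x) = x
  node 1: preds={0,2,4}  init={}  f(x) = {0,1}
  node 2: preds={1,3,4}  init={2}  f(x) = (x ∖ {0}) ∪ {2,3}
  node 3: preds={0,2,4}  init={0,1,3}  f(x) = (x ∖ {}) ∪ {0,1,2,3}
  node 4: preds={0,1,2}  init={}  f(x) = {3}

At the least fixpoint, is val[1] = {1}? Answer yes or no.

Trace (9 dequeues):
  [1] u=0 | in {0,1,2,3} | out {0,1,2,3} | prev {3} | push {}
  [2] u=1 | in {0,1,2,3} | out {0,1} | prev {} | push {}
  [3] u=2 | in {0,1,3} | out {1,2,3} | prev {2} | push {0,1}
  [4] u=3 | in {0,1,2,3} | out {0,1,2,3} | prev {0,1,3} | push {2}
  [5] u=4 | in {0,1,2,3} | out {3} | prev {} | push {3}
  [6] u=0 | in {0,1,2,3} | out {0,1,2,3} | ==
  [7] u=1 | in {0,1,2,3} | out {0,1} | ==
  [8] u=2 | in {0,1,2,3} | out {1,2,3} | ==
  [9] u=3 | in {0,1,2,3} | out {0,1,2,3} | ==

Converged values:
  [0] {0,1,2,3}
  [1] {0,1}
  [2] {1,2,3}
  [3] {0,1,2,3}
  [4] {3}

no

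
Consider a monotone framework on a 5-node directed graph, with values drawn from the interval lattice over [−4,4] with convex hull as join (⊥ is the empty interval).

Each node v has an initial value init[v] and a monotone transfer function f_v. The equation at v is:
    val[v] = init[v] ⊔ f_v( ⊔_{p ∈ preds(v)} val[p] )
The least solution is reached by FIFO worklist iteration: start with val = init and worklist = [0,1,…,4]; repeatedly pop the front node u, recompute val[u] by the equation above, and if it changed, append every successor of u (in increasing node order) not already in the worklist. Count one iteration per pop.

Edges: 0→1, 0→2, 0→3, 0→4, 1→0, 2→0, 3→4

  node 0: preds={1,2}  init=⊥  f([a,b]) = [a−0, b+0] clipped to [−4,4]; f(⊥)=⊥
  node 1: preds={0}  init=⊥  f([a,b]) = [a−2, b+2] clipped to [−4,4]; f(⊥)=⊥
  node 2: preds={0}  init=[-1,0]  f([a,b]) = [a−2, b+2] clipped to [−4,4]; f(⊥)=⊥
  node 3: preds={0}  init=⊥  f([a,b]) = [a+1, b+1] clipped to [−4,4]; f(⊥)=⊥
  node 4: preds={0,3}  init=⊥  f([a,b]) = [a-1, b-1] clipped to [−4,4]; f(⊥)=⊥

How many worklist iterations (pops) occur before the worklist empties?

Iteration log — 15 steps:
  step 1. node 0  ⊔preds=[-1,0]  new=[-1,0]  old=⊥  +wl: 
  step 2. node 1  ⊔preds=[-1,0]  new=[-3,2]  old=⊥  +wl: 0
  step 3. node 2  ⊔preds=[-1,0]  new=[-3,2]  old=[-1,0]  +wl: 
  step 4. node 3  ⊔preds=[-1,0]  new=[0,1]  old=⊥  +wl: 
  step 5. node 4  ⊔preds=[-1,1]  new=[-2,0]  old=⊥  +wl: 
  step 6. node 0  ⊔preds=[-3,2]  new=[-3,2]  old=[-1,0]  +wl: 1,2,3,4
  step 7. node 1  ⊔preds=[-3,2]  new=[-4,4]  old=[-3,2]  +wl: 0
  step 8. node 2  ⊔preds=[-3,2]  new=[-4,4]  old=[-3,2]  +wl: 
  step 9. node 3  ⊔preds=[-3,2]  new=[-2,3]  old=[0,1]  +wl: 
  step 10. node 4  ⊔preds=[-3,3]  new=[-4,2]  old=[-2,0]  +wl: 
  step 11. node 0  ⊔preds=[-4,4]  new=[-4,4]  old=[-3,2]  +wl: 1,2,3,4
  step 12. node 1  ⊔preds=[-4,4]  new=[-4,4]  stable
  step 13. node 2  ⊔preds=[-4,4]  new=[-4,4]  stable
  step 14. node 3  ⊔preds=[-4,4]  new=[-3,4]  old=[-2,3]  +wl: 
  step 15. node 4  ⊔preds=[-4,4]  new=[-4,3]  old=[-4,2]  +wl: 

Least fixpoint reached:
  node 0: [-4,4]
  node 1: [-4,4]
  node 2: [-4,4]
  node 3: [-3,4]
  node 4: [-4,3]

15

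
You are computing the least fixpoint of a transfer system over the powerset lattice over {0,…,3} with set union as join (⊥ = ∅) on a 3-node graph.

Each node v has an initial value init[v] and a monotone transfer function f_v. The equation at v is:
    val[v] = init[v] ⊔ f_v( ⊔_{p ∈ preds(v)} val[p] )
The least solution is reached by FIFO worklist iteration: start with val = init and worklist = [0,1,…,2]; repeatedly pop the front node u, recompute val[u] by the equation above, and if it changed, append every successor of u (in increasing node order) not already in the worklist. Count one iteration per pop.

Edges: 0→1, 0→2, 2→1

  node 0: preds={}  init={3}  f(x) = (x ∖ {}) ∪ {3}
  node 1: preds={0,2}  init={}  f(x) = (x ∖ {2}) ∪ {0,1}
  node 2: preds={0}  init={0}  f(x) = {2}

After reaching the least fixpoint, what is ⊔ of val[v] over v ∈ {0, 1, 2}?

Iteration log — 4 steps:
  step 1. node 0  ⊔preds={}  new={3}  stable
  step 2. node 1  ⊔preds={0,3}  new={0,1,3}  old={}  +wl: 
  step 3. node 2  ⊔preds={3}  new={0,2}  old={0}  +wl: 1
  step 4. node 1  ⊔preds={0,2,3}  new={0,1,3}  stable

Least fixpoint reached:
  node 0: {3}
  node 1: {0,1,3}
  node 2: {0,2}

{0,1,2,3}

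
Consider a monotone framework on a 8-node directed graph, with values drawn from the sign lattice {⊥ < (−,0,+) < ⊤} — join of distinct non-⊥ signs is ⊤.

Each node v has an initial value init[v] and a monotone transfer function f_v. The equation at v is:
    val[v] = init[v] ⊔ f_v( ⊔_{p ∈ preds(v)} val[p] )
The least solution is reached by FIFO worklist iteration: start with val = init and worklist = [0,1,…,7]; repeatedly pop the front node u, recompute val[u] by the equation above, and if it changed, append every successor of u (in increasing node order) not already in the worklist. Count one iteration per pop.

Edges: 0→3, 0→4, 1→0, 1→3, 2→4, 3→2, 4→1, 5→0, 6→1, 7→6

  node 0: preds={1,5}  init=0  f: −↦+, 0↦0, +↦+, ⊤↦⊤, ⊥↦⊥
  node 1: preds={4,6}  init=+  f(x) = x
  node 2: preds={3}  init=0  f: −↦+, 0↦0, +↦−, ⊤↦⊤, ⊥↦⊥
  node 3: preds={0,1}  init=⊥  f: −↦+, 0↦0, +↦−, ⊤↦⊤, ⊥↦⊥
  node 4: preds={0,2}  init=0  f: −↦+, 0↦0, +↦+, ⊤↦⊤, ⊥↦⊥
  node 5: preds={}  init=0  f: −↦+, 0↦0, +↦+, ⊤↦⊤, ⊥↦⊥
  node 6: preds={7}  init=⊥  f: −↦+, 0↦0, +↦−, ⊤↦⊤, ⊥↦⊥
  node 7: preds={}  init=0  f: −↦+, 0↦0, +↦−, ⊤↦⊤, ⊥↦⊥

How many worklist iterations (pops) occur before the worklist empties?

12

Iteration log — 12 steps:
  step 1. node 0  ⊔preds=⊤  new=⊤  old=0  +wl: 
  step 2. node 1  ⊔preds=0  new=⊤  old=+  +wl: 0
  step 3. node 2  ⊔preds=⊥  new=0  stable
  step 4. node 3  ⊔preds=⊤  new=⊤  old=⊥  +wl: 2
  step 5. node 4  ⊔preds=⊤  new=⊤  old=0  +wl: 1
  step 6. node 5  ⊔preds=⊥  new=0  stable
  step 7. node 6  ⊔preds=0  new=0  old=⊥  +wl: 
  step 8. node 7  ⊔preds=⊥  new=0  stable
  step 9. node 0  ⊔preds=⊤  new=⊤  stable
  step 10. node 2  ⊔preds=⊤  new=⊤  old=0  +wl: 4
  step 11. node 1  ⊔preds=⊤  new=⊤  stable
  step 12. node 4  ⊔preds=⊤  new=⊤  stable

Least fixpoint reached:
  node 0: ⊤
  node 1: ⊤
  node 2: ⊤
  node 3: ⊤
  node 4: ⊤
  node 5: 0
  node 6: 0
  node 7: 0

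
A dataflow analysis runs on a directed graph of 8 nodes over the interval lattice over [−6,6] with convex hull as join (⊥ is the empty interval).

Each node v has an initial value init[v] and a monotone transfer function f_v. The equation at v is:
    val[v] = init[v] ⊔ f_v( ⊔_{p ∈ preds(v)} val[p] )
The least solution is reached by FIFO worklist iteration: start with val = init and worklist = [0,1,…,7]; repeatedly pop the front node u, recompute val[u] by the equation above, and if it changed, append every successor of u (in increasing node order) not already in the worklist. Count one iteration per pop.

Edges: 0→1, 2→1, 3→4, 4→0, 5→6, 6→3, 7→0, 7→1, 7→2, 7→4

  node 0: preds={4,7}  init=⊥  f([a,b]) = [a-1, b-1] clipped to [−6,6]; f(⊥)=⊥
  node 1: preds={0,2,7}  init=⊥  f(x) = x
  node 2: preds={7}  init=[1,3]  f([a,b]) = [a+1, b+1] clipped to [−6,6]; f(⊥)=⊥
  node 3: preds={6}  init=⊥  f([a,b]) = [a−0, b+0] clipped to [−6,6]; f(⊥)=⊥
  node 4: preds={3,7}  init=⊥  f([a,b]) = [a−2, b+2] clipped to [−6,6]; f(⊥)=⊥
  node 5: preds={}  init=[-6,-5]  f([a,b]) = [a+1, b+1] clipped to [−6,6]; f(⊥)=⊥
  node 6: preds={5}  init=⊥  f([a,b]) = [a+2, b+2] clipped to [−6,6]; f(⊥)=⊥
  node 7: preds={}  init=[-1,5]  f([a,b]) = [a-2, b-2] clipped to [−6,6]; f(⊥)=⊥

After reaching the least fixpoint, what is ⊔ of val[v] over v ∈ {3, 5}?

[-6,-3]

Worklist (15 pops):
  #1 pop 0: in=[-1,5] → [-2,4] (was ⊥); enqueue []
  #2 pop 1: in=[-2,5] → [-2,5] (was ⊥); enqueue []
  #3 pop 2: in=[-1,5] → [0,6] (was [1,3]); enqueue [1]
  #4 pop 3: in=⊥ → ⊥ (no change)
  #5 pop 4: in=[-1,5] → [-3,6] (was ⊥); enqueue [0]
  #6 pop 5: in=⊥ → [-6,-5] (no change)
  #7 pop 6: in=[-6,-5] → [-4,-3] (was ⊥); enqueue [3]
  #8 pop 7: in=⊥ → [-1,5] (no change)
  #9 pop 1: in=[-2,6] → [-2,6] (was [-2,5]); enqueue []
  #10 pop 0: in=[-3,6] → [-4,5] (was [-2,4]); enqueue [1]
  #11 pop 3: in=[-4,-3] → [-4,-3] (was ⊥); enqueue [4]
  #12 pop 1: in=[-4,6] → [-4,6] (was [-2,6]); enqueue []
  #13 pop 4: in=[-4,5] → [-6,6] (was [-3,6]); enqueue [0]
  #14 pop 0: in=[-6,6] → [-6,5] (was [-4,5]); enqueue [1]
  #15 pop 1: in=[-6,6] → [-6,6] (was [-4,6]); enqueue []

Fixpoint:
  val[0] = [-6,5]
  val[1] = [-6,6]
  val[2] = [0,6]
  val[3] = [-4,-3]
  val[4] = [-6,6]
  val[5] = [-6,-5]
  val[6] = [-4,-3]
  val[7] = [-1,5]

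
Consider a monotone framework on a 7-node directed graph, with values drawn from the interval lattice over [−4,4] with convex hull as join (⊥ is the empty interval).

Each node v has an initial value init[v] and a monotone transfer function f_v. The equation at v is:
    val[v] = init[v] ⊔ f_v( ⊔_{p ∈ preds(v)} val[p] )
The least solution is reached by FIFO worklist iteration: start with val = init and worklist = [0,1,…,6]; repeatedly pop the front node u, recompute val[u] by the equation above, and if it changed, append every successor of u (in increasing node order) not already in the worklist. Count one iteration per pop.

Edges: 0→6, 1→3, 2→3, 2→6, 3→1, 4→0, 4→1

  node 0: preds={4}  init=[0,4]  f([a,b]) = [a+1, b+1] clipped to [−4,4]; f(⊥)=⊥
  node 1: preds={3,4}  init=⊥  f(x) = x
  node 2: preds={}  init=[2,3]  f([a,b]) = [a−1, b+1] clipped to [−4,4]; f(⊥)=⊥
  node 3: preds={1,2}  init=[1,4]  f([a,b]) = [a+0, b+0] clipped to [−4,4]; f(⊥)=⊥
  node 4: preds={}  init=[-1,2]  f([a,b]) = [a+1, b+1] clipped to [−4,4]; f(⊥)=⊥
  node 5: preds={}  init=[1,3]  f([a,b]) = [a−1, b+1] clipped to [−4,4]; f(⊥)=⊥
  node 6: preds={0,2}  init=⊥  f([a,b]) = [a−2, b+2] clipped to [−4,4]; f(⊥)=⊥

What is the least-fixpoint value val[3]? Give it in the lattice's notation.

[-1,4]

Trace (8 dequeues):
  [1] u=0 | in [-1,2] | out [0,4] | ==
  [2] u=1 | in [-1,4] | out [-1,4] | prev ⊥ | push {}
  [3] u=2 | in ⊥ | out [2,3] | ==
  [4] u=3 | in [-1,4] | out [-1,4] | prev [1,4] | push {1}
  [5] u=4 | in ⊥ | out [-1,2] | ==
  [6] u=5 | in ⊥ | out [1,3] | ==
  [7] u=6 | in [0,4] | out [-2,4] | prev ⊥ | push {}
  [8] u=1 | in [-1,4] | out [-1,4] | ==

Converged values:
  [0] [0,4]
  [1] [-1,4]
  [2] [2,3]
  [3] [-1,4]
  [4] [-1,2]
  [5] [1,3]
  [6] [-2,4]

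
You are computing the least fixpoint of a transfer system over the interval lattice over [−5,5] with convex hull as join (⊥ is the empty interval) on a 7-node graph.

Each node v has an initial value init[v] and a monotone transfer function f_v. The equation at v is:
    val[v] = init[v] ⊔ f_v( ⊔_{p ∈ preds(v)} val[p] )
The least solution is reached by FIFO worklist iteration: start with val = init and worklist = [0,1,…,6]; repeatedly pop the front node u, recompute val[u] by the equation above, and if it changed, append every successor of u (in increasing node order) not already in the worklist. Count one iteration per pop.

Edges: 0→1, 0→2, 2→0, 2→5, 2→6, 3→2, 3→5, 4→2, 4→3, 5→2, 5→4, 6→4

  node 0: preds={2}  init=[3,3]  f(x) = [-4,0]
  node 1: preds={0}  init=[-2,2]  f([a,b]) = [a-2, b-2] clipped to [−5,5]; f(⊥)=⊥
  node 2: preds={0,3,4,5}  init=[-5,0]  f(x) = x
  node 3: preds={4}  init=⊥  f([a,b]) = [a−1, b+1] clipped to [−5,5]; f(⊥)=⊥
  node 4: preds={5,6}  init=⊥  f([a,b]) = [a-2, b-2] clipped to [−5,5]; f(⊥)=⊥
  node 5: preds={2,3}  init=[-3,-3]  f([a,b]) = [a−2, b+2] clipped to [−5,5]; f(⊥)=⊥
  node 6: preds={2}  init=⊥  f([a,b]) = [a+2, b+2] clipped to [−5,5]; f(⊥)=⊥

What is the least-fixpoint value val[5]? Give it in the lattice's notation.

[-5,5]

Iteration log — 18 steps:
  step 1. node 0  ⊔preds=[-5,0]  new=[-4,3]  old=[3,3]  +wl: 
  step 2. node 1  ⊔preds=[-4,3]  new=[-5,2]  old=[-2,2]  +wl: 
  step 3. node 2  ⊔preds=[-4,3]  new=[-5,3]  old=[-5,0]  +wl: 0
  step 4. node 3  ⊔preds=⊥  new=⊥  stable
  step 5. node 4  ⊔preds=[-3,-3]  new=[-5,-5]  old=⊥  +wl: 2,3
  step 6. node 5  ⊔preds=[-5,3]  new=[-5,5]  old=[-3,-3]  +wl: 4
  step 7. node 6  ⊔preds=[-5,3]  new=[-3,5]  old=⊥  +wl: 
  step 8. node 0  ⊔preds=[-5,3]  new=[-4,3]  stable
  step 9. node 2  ⊔preds=[-5,5]  new=[-5,5]  old=[-5,3]  +wl: 0,5,6
  step 10. node 3  ⊔preds=[-5,-5]  new=[-5,-4]  old=⊥  +wl: 2
  step 11. node 4  ⊔preds=[-5,5]  new=[-5,3]  old=[-5,-5]  +wl: 3
  step 12. node 0  ⊔preds=[-5,5]  new=[-4,3]  stable
  step 13. node 5  ⊔preds=[-5,5]  new=[-5,5]  stable
  step 14. node 6  ⊔preds=[-5,5]  new=[-3,5]  stable
  step 15. node 2  ⊔preds=[-5,5]  new=[-5,5]  stable
  step 16. node 3  ⊔preds=[-5,3]  new=[-5,4]  old=[-5,-4]  +wl: 2,5
  step 17. node 2  ⊔preds=[-5,5]  new=[-5,5]  stable
  step 18. node 5  ⊔preds=[-5,5]  new=[-5,5]  stable

Least fixpoint reached:
  node 0: [-4,3]
  node 1: [-5,2]
  node 2: [-5,5]
  node 3: [-5,4]
  node 4: [-5,3]
  node 5: [-5,5]
  node 6: [-3,5]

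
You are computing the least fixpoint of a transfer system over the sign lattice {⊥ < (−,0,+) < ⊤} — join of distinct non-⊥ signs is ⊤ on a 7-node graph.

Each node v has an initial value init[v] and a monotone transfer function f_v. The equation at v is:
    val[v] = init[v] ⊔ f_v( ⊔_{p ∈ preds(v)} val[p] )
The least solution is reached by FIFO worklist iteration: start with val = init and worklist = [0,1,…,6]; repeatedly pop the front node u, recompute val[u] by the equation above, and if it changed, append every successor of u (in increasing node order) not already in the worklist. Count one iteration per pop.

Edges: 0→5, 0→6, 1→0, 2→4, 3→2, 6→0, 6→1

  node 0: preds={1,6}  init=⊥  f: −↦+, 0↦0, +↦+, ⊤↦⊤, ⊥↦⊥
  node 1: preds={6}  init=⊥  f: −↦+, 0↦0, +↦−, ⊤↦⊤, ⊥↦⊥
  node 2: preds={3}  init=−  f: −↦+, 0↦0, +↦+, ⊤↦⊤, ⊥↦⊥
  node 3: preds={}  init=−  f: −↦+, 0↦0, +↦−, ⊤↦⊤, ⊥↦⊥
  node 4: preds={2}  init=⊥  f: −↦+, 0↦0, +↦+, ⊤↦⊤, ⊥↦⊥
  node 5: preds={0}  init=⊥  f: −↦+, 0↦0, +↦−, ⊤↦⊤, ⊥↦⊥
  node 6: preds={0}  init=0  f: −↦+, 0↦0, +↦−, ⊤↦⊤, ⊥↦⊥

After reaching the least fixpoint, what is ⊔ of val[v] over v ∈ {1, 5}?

Iteration log — 8 steps:
  step 1. node 0  ⊔preds=0  new=0  old=⊥  +wl: 
  step 2. node 1  ⊔preds=0  new=0  old=⊥  +wl: 0
  step 3. node 2  ⊔preds=−  new=⊤  old=−  +wl: 
  step 4. node 3  ⊔preds=⊥  new=−  stable
  step 5. node 4  ⊔preds=⊤  new=⊤  old=⊥  +wl: 
  step 6. node 5  ⊔preds=0  new=0  old=⊥  +wl: 
  step 7. node 6  ⊔preds=0  new=0  stable
  step 8. node 0  ⊔preds=0  new=0  stable

Least fixpoint reached:
  node 0: 0
  node 1: 0
  node 2: ⊤
  node 3: −
  node 4: ⊤
  node 5: 0
  node 6: 0

0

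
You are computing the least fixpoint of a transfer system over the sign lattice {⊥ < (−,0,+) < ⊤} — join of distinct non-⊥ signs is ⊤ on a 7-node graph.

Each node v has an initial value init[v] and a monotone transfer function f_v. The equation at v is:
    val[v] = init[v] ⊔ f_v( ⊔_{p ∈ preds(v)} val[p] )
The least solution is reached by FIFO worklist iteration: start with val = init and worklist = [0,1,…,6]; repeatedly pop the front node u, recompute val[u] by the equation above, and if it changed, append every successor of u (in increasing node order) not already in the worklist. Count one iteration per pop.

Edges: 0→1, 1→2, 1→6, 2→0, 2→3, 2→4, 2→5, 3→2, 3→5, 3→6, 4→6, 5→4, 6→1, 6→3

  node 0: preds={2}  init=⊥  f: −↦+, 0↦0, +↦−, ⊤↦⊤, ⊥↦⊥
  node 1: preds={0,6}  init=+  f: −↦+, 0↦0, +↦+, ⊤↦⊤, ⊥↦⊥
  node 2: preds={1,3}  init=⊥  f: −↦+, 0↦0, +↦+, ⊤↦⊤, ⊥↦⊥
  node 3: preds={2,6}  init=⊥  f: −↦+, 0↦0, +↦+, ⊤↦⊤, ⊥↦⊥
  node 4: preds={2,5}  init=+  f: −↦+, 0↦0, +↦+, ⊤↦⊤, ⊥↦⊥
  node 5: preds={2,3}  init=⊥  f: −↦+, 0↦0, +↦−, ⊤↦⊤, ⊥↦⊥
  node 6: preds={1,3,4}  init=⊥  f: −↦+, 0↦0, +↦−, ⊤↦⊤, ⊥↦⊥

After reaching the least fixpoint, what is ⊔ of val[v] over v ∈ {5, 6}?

⊤

Worklist (22 pops):
  #1 pop 0: in=⊥ → ⊥ (no change)
  #2 pop 1: in=⊥ → + (no change)
  #3 pop 2: in=+ → + (was ⊥); enqueue [0]
  #4 pop 3: in=+ → + (was ⊥); enqueue [2]
  #5 pop 4: in=+ → + (no change)
  #6 pop 5: in=+ → − (was ⊥); enqueue [4]
  #7 pop 6: in=+ → − (was ⊥); enqueue [1,3]
  #8 pop 0: in=+ → − (was ⊥); enqueue []
  #9 pop 2: in=+ → + (no change)
  #10 pop 4: in=⊤ → ⊤ (was +); enqueue [6]
  #11 pop 1: in=− → + (no change)
  #12 pop 3: in=⊤ → ⊤ (was +); enqueue [2,5]
  #13 pop 6: in=⊤ → ⊤ (was −); enqueue [1,3]
  #14 pop 2: in=⊤ → ⊤ (was +); enqueue [0,4]
  #15 pop 5: in=⊤ → ⊤ (was −); enqueue []
  #16 pop 1: in=⊤ → ⊤ (was +); enqueue [2,6]
  #17 pop 3: in=⊤ → ⊤ (no change)
  #18 pop 0: in=⊤ → ⊤ (was −); enqueue [1]
  #19 pop 4: in=⊤ → ⊤ (no change)
  #20 pop 2: in=⊤ → ⊤ (no change)
  #21 pop 6: in=⊤ → ⊤ (no change)
  #22 pop 1: in=⊤ → ⊤ (no change)

Fixpoint:
  val[0] = ⊤
  val[1] = ⊤
  val[2] = ⊤
  val[3] = ⊤
  val[4] = ⊤
  val[5] = ⊤
  val[6] = ⊤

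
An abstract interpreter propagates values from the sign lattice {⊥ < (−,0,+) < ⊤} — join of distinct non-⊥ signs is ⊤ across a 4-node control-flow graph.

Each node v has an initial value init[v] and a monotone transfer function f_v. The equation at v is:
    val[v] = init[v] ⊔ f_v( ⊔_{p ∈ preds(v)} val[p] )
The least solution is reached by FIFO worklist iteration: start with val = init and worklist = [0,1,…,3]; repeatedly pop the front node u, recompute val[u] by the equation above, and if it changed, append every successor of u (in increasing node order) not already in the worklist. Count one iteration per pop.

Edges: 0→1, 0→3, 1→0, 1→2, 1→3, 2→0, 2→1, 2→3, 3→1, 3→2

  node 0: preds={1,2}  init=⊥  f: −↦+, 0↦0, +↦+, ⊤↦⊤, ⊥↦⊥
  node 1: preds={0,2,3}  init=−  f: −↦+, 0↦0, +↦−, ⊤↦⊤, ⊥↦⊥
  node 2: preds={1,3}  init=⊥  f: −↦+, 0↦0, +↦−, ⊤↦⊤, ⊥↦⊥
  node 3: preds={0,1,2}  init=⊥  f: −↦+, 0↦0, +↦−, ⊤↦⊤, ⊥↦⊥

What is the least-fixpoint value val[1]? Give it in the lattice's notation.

⊤

Worklist (10 pops):
  #1 pop 0: in=− → + (was ⊥); enqueue []
  #2 pop 1: in=+ → − (no change)
  #3 pop 2: in=− → + (was ⊥); enqueue [0,1]
  #4 pop 3: in=⊤ → ⊤ (was ⊥); enqueue [2]
  #5 pop 0: in=⊤ → ⊤ (was +); enqueue [3]
  #6 pop 1: in=⊤ → ⊤ (was −); enqueue [0]
  #7 pop 2: in=⊤ → ⊤ (was +); enqueue [1]
  #8 pop 3: in=⊤ → ⊤ (no change)
  #9 pop 0: in=⊤ → ⊤ (no change)
  #10 pop 1: in=⊤ → ⊤ (no change)

Fixpoint:
  val[0] = ⊤
  val[1] = ⊤
  val[2] = ⊤
  val[3] = ⊤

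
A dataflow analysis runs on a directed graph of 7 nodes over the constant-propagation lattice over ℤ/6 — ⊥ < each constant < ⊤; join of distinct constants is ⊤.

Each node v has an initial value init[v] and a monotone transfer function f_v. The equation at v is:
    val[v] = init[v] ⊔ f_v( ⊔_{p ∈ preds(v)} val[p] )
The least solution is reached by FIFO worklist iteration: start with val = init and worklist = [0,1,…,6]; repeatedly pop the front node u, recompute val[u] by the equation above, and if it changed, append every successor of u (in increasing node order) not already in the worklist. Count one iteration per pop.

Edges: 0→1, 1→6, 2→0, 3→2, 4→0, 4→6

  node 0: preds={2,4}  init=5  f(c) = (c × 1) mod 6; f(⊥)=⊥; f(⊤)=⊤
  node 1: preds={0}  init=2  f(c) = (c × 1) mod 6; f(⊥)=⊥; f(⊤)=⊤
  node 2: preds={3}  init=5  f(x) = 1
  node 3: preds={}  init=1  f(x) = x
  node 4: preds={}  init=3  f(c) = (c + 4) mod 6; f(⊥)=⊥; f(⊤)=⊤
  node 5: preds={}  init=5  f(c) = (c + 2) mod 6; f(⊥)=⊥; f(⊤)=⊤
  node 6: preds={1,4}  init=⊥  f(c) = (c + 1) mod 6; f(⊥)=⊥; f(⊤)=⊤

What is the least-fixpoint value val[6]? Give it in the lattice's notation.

Worklist (8 pops):
  #1 pop 0: in=⊤ → ⊤ (was 5); enqueue []
  #2 pop 1: in=⊤ → ⊤ (was 2); enqueue []
  #3 pop 2: in=1 → ⊤ (was 5); enqueue [0]
  #4 pop 3: in=⊥ → 1 (no change)
  #5 pop 4: in=⊥ → 3 (no change)
  #6 pop 5: in=⊥ → 5 (no change)
  #7 pop 6: in=⊤ → ⊤ (was ⊥); enqueue []
  #8 pop 0: in=⊤ → ⊤ (no change)

Fixpoint:
  val[0] = ⊤
  val[1] = ⊤
  val[2] = ⊤
  val[3] = 1
  val[4] = 3
  val[5] = 5
  val[6] = ⊤

⊤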